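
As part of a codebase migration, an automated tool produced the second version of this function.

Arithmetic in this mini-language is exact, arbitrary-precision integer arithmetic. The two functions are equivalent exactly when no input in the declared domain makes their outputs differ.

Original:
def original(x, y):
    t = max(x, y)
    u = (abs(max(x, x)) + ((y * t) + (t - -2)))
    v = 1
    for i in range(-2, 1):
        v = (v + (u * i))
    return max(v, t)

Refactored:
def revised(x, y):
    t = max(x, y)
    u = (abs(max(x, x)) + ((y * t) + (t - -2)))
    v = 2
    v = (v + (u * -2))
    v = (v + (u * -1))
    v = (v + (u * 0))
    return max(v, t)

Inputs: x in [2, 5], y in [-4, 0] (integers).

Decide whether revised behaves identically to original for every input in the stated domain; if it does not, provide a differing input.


Run the pair on x=2, y=-4.
original: t := 2 | u := -2 | v := 1 | iter i=-2: | v := 5 | iter i=-1: | v := 7 | iter i=0: | v := 7 | result 7
revised: t := 2 | u := -2 | v := 2 | v := 6 | v := 8 | v := 8 | result 8
7 and 8 differ, so these are not the same function on this domain.
verdict: not equivalent; witness: x=2, y=-4


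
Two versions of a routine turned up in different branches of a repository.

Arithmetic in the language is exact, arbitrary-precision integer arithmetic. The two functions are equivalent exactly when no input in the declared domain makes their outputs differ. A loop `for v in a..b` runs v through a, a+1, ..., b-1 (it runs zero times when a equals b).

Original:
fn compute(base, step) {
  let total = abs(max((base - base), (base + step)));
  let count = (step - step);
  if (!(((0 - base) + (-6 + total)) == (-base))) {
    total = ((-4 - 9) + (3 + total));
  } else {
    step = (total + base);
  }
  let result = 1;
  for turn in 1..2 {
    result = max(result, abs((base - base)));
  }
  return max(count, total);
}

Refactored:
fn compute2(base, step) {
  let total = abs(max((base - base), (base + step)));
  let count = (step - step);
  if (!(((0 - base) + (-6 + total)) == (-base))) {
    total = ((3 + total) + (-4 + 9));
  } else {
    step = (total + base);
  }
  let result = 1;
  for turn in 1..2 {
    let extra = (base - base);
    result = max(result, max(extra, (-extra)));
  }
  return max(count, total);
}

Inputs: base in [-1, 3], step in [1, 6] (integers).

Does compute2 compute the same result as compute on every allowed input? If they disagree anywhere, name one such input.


At base=-1, step=1: compute gives 0, compute2 gives 8.
verdict: not equivalent; witness: base=-1, step=1


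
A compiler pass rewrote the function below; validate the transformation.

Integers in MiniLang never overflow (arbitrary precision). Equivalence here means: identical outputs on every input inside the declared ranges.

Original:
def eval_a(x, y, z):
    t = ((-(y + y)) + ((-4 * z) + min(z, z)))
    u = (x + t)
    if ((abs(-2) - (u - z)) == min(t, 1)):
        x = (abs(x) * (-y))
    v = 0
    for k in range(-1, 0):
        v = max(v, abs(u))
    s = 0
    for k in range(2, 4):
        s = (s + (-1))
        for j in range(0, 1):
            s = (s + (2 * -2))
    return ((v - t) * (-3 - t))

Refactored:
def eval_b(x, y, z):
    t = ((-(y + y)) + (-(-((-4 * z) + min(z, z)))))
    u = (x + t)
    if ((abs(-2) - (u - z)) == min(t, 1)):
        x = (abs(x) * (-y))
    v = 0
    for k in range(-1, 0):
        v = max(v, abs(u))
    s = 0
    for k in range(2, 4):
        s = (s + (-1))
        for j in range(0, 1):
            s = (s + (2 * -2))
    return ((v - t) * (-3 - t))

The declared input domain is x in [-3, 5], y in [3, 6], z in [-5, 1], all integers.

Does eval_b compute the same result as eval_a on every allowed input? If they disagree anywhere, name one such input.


The two versions differ — the changes include same computation, different form.
Tracing x=-3, y=3, z=1: eval_a: t = -9; u = -12; ((abs(-2) - (u - z)) == min(t, 1)) -> false; v = 0; [k=-1]; v = 12; s = 0; [k=2]; s = -1; [j=0]; s = -5; [k=3]; s = -6; [j=0]; s = -10; return 126 | eval_b: t = -9; u = -12; ((abs(-2) - (u - z)) == min(t, 1)) -> false; v = 0; [k=-1]; v = 12; s = 0; [k=2]; s = -1; [j=0]; s = -5; [k=3]; s = -6; [j=0]; s = -10; return 126 — matching result 126.
Checked all 252 inputs in the declared domain: the outputs agree on every one.
verdict: equivalent


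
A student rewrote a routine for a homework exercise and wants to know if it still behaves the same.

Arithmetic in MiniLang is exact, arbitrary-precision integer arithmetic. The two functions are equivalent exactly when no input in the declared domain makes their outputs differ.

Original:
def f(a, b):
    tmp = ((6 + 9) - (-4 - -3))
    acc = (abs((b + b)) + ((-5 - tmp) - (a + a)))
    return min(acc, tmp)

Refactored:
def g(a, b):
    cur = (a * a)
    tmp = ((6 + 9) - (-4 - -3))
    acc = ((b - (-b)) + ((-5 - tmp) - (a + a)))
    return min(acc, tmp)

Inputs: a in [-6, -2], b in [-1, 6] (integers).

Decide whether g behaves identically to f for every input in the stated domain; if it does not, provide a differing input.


These are not equivalent — on a=-6, b=-1 the outputs split (-7 vs -11).
f: tmp=16, then acc=-7, then returns -7
g: cur=36, then tmp=16, then acc=-11, then returns -11
verdict: not equivalent; witness: a=-6, b=-1


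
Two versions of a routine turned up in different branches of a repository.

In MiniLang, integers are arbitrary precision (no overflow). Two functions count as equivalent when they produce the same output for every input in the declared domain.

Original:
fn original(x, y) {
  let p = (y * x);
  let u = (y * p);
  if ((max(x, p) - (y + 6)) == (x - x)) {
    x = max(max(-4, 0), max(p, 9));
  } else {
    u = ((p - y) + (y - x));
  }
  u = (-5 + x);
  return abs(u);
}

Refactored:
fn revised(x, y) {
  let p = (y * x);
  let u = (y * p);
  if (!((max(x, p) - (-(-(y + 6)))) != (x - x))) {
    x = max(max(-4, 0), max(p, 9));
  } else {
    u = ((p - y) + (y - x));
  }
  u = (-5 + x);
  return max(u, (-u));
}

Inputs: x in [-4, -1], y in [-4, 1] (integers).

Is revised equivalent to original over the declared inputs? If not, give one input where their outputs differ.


Equivalent — the differences include comparison usage differs; also min/max/abs usage differs; also boolean connective usage differs, yet no declared input distinguishes the two.
Spot check at x=-1, y=1 — original: p = -1; u = -1; ((max(x, p) - (y + 6)) == (x - x)) -> false; u = 0; u = -6; return 6. revised: p = -1; u = -1; (!((max(x, p) - (-(-(y + 6)))) != (x - x))) -> false; u = 0; u = -6; return 6. Both give 6.
Across all 24 domain points the two functions coincide.
verdict: equivalent


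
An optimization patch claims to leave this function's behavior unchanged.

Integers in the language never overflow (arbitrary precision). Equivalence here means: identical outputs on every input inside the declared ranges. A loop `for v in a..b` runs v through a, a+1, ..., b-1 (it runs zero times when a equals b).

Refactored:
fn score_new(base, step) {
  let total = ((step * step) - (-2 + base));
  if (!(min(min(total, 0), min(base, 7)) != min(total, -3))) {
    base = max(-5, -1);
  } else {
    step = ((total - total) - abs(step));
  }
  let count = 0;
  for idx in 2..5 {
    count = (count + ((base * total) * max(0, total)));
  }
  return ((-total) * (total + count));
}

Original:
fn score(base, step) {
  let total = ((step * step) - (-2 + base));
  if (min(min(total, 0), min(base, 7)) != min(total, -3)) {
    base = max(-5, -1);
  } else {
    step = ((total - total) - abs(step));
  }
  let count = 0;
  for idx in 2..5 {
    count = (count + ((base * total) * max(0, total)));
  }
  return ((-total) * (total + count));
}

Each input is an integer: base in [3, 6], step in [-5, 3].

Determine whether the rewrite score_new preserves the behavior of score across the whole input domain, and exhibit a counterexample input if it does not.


Consider the input base=3, step=-5.
score: total becomes 24; next (min(min(total, 0), min(base, 7)) != min(total, -3)) evaluates to true; next base becomes -1; next count becomes 0; next at idx=2:; next count becomes -576; next at idx=3:; next count becomes -1152; next at idx=4:; next count becomes -1728; next final value 40896
score_new: total becomes 24; next (!(min(min(total, 0), min(base, 7)) != min(total, -3))) evaluates to false; next step becomes -5; next count becomes 0; next at idx=2:; next count becomes 1728; next at idx=3:; next count becomes 3456; next at idx=4:; next count becomes 5184; next final value -124992
40896 against -124992: the behavior changed.
verdict: not equivalent; witness: base=3, step=-5


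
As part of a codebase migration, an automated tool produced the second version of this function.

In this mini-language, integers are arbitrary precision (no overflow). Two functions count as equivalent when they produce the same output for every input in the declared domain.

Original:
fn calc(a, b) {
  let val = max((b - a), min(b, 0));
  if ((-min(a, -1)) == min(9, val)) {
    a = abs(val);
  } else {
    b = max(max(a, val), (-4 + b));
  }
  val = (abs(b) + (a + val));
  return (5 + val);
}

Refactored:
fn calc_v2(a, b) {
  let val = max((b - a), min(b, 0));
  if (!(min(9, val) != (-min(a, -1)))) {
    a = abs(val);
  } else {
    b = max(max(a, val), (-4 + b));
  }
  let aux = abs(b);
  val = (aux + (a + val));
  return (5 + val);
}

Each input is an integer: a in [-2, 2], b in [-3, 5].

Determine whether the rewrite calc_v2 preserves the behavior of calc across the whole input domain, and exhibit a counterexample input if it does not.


Equivalent — the differences include local variable names differ, plus comparison usage differs, plus statement counts differ, plus boolean connective usage differs, yet no declared input distinguishes the two.
As a probe, take a=0, b=-2: calc runs val becomes -2; next ((-min(a, -1)) == min(9, val)) evaluates to false; next b becomes 0; next val becomes -2; next final value 3; calc_v2 runs val becomes -2; next (!(min(9, val) != (-min(a, -1)))) evaluates to false; next b becomes 0; next aux becomes 0; next val becomes -2; next final value 3; both end at 3.
Checked all 45 inputs in the declared domain: the outputs agree on every one.
verdict: equivalent


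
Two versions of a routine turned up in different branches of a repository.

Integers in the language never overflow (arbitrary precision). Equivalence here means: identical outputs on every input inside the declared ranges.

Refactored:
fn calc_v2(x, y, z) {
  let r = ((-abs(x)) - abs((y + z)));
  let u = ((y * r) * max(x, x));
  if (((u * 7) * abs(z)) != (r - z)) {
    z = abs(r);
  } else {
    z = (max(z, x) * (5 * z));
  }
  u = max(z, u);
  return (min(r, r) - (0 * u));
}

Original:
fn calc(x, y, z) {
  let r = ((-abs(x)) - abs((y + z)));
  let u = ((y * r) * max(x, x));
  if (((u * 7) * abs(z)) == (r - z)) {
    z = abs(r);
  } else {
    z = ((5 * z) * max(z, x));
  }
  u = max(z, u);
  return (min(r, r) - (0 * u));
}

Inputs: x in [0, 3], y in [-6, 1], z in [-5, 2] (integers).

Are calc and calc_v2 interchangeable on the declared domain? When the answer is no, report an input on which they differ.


The edit looks behavioral (`(((u * 7) * abs(z)) == (r - z))` became `(((u * 7) * abs(z)) != (r - z))`), but over these ranges it never changes the outcome.
One worked example (x=0, y=0, z=-4) — calc: r=-4, then u=0, then (((u * 7) * abs(z)) == (r - z)) is true, then z=4, then u=4, then returns -4; calc_v2: r=-4, then u=0, then (((u * 7) * abs(z)) != (r - z)) is false, then z=0, then u=0, then returns -4; agreement on -4.
An exhaustive pass over the 256 declared inputs shows identical outputs.
verdict: equivalent


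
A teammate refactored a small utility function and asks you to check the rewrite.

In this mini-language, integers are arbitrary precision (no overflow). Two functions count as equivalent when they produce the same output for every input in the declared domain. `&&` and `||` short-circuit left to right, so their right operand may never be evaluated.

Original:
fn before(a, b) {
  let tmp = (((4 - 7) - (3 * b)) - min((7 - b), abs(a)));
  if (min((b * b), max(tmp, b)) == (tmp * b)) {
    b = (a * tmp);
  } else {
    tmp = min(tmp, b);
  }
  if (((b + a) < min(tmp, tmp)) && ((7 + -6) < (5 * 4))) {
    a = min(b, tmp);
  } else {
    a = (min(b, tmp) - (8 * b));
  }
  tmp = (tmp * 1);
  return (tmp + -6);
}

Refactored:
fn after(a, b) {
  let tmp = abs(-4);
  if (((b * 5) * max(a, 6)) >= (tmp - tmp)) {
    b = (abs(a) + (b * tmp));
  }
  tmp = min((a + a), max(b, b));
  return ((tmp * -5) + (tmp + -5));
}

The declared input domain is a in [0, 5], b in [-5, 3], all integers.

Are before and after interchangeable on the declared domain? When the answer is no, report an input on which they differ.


These are not equivalent — on a=0, b=-5 the outputs split (-11 vs 15).
before: tmp=12, then (min((b * b), max(tmp, b)) == (tmp * b)) is false, then tmp=-5, then (((b + a) < min(tmp, tmp)) && ((7 + -6) < (5 * 4))) is false, then a=35, then tmp=-5, then returns -11
after: tmp=4, then (((b * 5) * max(a, 6)) >= (tmp - tmp)) is false, then tmp=-5, then returns 15
verdict: not equivalent; witness: a=0, b=-5


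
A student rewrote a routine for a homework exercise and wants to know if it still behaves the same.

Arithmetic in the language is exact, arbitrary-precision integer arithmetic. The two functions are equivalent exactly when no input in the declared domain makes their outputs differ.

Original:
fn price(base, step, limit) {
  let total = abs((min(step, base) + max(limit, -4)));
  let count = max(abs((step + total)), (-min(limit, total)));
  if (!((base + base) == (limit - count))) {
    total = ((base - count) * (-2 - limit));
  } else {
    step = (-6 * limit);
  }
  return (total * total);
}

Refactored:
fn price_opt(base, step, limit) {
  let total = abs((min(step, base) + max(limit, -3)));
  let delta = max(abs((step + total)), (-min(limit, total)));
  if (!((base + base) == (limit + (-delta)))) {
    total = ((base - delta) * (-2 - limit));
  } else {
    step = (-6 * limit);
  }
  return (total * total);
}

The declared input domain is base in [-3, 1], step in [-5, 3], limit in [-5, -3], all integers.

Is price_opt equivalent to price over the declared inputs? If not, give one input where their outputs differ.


These are not equivalent — on base=-3, step=-2, limit=-4 the outputs split (256 vs 196).
price: total := 7 | count := 5 | (!((base + base) == (limit - count))): true | total := -16 | result 256
price_opt: total := 6 | delta := 4 | (!((base + base) == (limit + (-delta)))): true | total := -14 | result 196
verdict: not equivalent; witness: base=-3, step=-2, limit=-4


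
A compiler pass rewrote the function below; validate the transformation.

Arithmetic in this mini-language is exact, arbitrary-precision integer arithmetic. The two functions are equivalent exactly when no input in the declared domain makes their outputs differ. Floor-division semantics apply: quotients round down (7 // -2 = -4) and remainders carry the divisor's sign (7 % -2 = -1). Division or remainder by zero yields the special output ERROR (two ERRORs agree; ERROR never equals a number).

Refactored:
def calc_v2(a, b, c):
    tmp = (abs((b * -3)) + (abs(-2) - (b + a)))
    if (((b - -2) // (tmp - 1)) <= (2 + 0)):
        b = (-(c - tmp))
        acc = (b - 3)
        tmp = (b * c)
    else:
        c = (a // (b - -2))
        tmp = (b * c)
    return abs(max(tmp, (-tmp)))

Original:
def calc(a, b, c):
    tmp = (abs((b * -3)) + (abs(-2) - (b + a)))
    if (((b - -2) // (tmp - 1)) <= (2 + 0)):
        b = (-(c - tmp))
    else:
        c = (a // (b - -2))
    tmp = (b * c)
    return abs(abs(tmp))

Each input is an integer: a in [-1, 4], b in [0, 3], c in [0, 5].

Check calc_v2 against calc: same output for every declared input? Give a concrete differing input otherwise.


The two versions differ — the changes include constant usage differs, and arithmetic usage differs, and local variable names differ, and statement counts differ, and min/max/abs usage differs.
Tracing a=-1, b=3, c=3: calc: tmp=9, then (((b - -2) // (tmp - 1)) <= (2 + 0)) is true, then b=6, then tmp=18, then returns 18 | calc_v2: tmp=9, then (((b - -2) // (tmp - 1)) <= (2 + 0)) is true, then b=6, then acc=3, then tmp=18, then returns 18 — matching result 18.
An exhaustive pass over the 144 declared inputs shows identical outputs.
verdict: equivalent


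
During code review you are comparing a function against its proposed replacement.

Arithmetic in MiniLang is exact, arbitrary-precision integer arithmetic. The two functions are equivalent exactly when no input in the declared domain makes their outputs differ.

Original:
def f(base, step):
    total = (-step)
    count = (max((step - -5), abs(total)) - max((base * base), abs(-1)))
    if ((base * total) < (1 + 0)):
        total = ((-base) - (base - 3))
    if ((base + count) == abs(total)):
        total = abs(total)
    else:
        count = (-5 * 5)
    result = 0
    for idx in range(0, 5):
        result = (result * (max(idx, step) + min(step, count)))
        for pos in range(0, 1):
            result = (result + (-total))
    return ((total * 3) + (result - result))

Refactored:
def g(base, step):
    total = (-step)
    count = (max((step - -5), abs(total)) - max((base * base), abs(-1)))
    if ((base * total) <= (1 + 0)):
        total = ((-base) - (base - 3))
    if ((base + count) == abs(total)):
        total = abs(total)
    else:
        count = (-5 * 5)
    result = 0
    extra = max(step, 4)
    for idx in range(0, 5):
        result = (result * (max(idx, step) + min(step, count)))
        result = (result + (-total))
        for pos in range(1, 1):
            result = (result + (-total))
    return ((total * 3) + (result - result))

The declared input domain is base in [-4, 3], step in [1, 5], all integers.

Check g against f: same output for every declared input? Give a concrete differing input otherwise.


Input base=-1, step=1: -3 from f versus 15 from g.
verdict: not equivalent; witness: base=-1, step=1


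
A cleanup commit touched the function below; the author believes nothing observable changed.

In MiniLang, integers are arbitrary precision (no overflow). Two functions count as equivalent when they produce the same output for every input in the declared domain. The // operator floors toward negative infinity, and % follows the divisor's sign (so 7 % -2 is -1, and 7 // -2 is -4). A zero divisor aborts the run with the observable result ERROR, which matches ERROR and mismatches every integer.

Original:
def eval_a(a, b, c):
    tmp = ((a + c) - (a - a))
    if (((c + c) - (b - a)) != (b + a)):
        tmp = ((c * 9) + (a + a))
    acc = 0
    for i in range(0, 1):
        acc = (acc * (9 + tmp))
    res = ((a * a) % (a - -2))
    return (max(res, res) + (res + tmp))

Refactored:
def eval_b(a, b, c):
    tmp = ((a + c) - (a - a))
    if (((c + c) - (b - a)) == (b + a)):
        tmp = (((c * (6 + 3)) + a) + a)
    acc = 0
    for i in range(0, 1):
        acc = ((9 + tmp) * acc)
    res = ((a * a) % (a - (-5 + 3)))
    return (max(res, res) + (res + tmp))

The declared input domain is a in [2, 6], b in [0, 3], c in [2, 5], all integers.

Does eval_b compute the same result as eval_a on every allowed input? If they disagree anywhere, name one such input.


At a=2, b=0, c=2: eval_a gives 22, eval_b gives 4.
verdict: not equivalent; witness: a=2, b=0, c=2


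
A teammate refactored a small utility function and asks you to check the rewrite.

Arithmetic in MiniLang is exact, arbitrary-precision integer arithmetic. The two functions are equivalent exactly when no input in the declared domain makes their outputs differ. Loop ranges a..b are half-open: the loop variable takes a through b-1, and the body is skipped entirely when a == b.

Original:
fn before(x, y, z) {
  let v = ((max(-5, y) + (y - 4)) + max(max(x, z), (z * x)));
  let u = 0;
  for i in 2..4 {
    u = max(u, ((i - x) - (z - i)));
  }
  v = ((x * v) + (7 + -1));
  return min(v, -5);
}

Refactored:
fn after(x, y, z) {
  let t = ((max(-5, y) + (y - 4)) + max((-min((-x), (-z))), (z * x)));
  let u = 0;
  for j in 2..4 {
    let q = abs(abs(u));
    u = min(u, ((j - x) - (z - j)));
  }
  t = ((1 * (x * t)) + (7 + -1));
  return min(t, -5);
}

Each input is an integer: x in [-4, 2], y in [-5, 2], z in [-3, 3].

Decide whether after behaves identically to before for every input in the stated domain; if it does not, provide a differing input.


Equivalent. Whatever the rewrite altered, no input in the stated domain can expose a difference.
Sweeping the whole domain (392 inputs) finds no disagreement.
Tracing x=-2, y=-5, z=-2: before: v = -10; u = 0; [i=2]; u = 8; [i=3]; u = 10; v = 26; return -5 | after: t = -10; u = 0; [j=2]; q = 0; u = 0; [j=3]; q = 0; u = 0; t = 26; return -5 — matching result -5.
verdict: equivalent


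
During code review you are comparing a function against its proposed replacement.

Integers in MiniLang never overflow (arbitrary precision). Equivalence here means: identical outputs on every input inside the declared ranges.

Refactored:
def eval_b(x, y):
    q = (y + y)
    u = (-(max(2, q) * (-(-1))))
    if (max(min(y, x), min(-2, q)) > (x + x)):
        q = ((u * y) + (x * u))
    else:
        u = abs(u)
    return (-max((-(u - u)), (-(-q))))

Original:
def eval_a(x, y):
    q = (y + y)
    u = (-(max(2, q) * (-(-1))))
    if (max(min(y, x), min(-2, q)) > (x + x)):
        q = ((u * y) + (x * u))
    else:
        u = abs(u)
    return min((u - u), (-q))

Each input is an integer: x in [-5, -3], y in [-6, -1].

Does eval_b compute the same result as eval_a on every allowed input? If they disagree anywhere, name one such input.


Reading the diff, among the changes: min/max/abs usage differs.
Tracing x=-4, y=-3: eval_a: q := -6 | u := -2 | (max(min(y, x), min(-2, q)) > (x + x)): true | q := 14 | result -14 | eval_b: q := -6 | u := -2 | (max(min(y, x), min(-2, q)) > (x + x)): true | q := 14 | result -14 — matching result -14.
Across all 18 domain points the two functions coincide.
verdict: equivalent


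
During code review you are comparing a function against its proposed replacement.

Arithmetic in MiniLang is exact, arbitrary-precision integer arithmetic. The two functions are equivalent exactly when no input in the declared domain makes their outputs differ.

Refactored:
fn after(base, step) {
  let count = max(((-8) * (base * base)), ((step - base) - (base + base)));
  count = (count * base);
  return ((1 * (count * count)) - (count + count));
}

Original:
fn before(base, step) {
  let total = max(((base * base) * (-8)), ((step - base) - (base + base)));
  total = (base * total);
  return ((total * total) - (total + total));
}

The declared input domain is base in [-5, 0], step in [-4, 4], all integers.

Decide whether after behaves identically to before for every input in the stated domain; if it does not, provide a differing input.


Side by side, the visible changes include: local variable names differ, and arithmetic usage differs, and constant usage differs.
As a probe, take base=-1, step=2: before runs total=5, then total=-5, then returns 35; after runs count=5, then count=-5, then returns 35; both end at 35.
Every one of the 54 inputs gives matching results.
verdict: equivalent


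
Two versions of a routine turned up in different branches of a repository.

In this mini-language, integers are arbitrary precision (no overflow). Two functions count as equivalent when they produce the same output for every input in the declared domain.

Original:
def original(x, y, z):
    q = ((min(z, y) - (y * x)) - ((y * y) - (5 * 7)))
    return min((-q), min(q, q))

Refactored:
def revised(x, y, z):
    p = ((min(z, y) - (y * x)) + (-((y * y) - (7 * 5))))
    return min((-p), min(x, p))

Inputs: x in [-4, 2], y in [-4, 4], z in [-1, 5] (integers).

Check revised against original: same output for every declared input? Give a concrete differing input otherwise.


There is a counterexample at x=-4, y=-4, z=-1: -1 on one side, -4 on the other.
original: q := -1 | result -1
revised: p := -1 | result -4
verdict: not equivalent; witness: x=-4, y=-4, z=-1


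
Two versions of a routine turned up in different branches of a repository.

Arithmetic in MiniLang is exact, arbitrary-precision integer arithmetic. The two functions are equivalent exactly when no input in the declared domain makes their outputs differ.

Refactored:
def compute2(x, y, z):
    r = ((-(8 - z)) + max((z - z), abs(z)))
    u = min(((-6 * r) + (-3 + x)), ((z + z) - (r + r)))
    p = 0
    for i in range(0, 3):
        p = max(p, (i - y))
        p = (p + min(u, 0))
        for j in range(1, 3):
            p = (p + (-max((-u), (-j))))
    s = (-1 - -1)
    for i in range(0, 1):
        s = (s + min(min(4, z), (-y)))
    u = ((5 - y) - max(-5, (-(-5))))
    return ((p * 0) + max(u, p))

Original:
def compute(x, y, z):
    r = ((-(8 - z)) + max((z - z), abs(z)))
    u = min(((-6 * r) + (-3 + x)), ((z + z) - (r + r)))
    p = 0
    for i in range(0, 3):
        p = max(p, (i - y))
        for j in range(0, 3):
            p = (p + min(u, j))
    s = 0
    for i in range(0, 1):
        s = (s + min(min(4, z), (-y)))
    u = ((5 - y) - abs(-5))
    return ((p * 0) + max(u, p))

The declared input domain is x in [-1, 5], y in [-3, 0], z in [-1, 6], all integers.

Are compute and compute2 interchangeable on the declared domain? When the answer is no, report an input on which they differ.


This is a faithful refactor — arithmetic usage differs, plus constant usage differs, plus loop structure differs, plus statement counts differ, plus min/max/abs usage differs, but the computed results match everywhere.
As a probe, take x=1, y=-1, z=0: compute runs r becomes -8; next u becomes 16; next p becomes 0; next at i=0:; next p becomes 1; next at j=0:; next p becomes 1; next at j=1:; next p becomes 2; next at j=2:; next p becomes 4; next at i=1:; next p becomes 4; next at j=0:; next p becomes 4; next at j=1:; next p becomes 5; next at j=2:; next p becomes 7; next at i=2:; next p becomes 7; next at j=0:; next p becomes 7; next at j=1:; next p becomes 8; next at j=2:; next p becomes 10; next s becomes 0; next at i=0:; next s becomes 0; next u becomes 1; next final value 10; compute2 runs r becomes -8; next u becomes 16; next p becomes 0; next at i=0:; next p becomes 1; next p becomes 1; next at j=1:; next p becomes 2; next at j=2:; next p becomes 4; next at i=1:; next p becomes 4; next p becomes 4; next at j=1:; next p becomes 5; next at j=2:; next p becomes 7; next at i=2:; next p becomes 7; next p becomes 7; next at j=1:; next p becomes 8; next at j=2:; next p becomes 10; next s becomes 0; next at i=0:; next s becomes 0; next u becomes 1; next final value 10; both end at 10.
Checked all 224 inputs in the declared domain: the outputs agree on every one.
verdict: equivalent


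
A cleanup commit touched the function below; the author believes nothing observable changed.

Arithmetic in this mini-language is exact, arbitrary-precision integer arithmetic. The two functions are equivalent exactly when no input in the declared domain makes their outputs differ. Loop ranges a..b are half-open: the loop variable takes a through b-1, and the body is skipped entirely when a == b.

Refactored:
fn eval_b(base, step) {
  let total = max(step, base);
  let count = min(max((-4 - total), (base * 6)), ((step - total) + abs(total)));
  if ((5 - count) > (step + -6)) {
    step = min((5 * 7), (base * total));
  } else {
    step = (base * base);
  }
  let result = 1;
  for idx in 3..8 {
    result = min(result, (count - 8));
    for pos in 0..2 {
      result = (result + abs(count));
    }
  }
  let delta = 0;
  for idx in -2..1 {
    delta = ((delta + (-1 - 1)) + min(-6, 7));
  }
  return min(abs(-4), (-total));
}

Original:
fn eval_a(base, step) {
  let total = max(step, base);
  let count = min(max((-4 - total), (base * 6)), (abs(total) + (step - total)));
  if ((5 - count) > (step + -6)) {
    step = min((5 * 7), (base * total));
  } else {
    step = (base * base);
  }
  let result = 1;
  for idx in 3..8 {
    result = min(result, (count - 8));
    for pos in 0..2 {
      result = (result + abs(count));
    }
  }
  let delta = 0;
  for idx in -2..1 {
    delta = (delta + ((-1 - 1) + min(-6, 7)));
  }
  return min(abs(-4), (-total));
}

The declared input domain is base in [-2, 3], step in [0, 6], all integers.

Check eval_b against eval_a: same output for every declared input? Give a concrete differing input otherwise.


The two are interchangeable: same computation, different form, and every declared input agrees.
Tracing base=2, step=4: eval_a: total=4, then count=4, then ((5 - count) > (step + -6)) is true, then step=8, then result=1, then (idx=3), then result=-4, then (pos=0), then result=0, then (pos=1), then result=4, then (idx=4), then result=-4, then (pos=0), then result=0, then (pos=1), then result=4, then (idx=5), then result=-4, then (pos=0), then result=0, then (pos=1), then result=4, then (idx=6), then result=-4, then (pos=0), then result=0, then (pos=1), then result=4, then (idx=7), then result=-4, then (pos=0), then result=0, then (pos=1), then result=4, then delta=0, then (idx=-2), then delta=-8, then (idx=-1), then delta=-16, then (idx=0), then delta=-24, then returns -4 | eval_b: total=4, then count=4, then ((5 - count) > (step + -6)) is true, then step=8, then result=1, then (idx=3), then result=-4, then (pos=0), then result=0, then (pos=1), then result=4, then (idx=4), then result=-4, then (pos=0), then result=0, then (pos=1), then result=4, then (idx=5), then result=-4, then (pos=0), then result=0, then (pos=1), then result=4, then (idx=6), then result=-4, then (pos=0), then result=0, then (pos=1), then result=4, then (idx=7), then result=-4, then (pos=0), then result=0, then (pos=1), then result=4, then delta=0, then (idx=-2), then delta=-8, then (idx=-1), then delta=-16, then (idx=0), then delta=-24, then returns -4 — matching result -4.
Sweeping the whole domain (42 inputs) finds no disagreement.
verdict: equivalent


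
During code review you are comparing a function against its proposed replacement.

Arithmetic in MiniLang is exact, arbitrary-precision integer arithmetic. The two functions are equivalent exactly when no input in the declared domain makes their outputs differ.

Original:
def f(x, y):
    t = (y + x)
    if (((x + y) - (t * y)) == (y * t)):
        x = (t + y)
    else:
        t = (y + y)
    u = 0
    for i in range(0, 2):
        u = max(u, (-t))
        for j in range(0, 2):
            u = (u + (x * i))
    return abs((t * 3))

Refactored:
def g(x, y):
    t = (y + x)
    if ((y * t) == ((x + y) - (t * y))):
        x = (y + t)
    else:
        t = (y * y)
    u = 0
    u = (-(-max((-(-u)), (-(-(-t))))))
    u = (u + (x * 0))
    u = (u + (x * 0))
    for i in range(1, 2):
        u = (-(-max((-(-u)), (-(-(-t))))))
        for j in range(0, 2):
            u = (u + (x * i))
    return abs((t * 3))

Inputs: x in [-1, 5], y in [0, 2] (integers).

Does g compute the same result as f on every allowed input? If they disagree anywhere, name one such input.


Consider the input x=0, y=1.
f: t := 1 | (((x + y) - (t * y)) == (y * t)): false | t := 2 | u := 0 | iter i=0: | u := 0 | iter j=0: | u := 0 | iter j=1: | u := 0 | iter i=1: | u := 0 | iter j=0: | u := 0 | iter j=1: | u := 0 | result 6
g: t := 1 | ((y * t) == ((x + y) - (t * y))): false | t := 1 | u := 0 | u := 0 | u := 0 | u := 0 | iter i=1: | u := 0 | iter j=0: | u := 0 | iter j=1: | u := 0 | result 3
6 against 3: the behavior changed.
verdict: not equivalent; witness: x=0, y=1


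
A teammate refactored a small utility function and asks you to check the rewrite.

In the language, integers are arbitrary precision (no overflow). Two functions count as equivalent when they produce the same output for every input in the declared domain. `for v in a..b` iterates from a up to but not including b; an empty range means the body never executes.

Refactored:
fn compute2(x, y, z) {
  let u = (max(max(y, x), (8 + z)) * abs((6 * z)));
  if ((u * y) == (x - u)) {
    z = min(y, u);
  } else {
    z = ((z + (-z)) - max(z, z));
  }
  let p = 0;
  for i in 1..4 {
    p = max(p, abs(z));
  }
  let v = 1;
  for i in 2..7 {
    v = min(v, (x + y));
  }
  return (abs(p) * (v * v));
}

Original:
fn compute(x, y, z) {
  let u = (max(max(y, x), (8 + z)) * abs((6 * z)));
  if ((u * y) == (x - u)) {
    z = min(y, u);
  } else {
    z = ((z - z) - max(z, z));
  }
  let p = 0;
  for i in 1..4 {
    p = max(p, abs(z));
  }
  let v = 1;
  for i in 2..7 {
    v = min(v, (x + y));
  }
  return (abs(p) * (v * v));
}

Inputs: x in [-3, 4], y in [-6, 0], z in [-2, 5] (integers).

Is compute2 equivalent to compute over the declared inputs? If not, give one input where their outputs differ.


Changes here: arithmetic usage differs; the full 448-point sweep finds no disagreement.
verdict: equivalent


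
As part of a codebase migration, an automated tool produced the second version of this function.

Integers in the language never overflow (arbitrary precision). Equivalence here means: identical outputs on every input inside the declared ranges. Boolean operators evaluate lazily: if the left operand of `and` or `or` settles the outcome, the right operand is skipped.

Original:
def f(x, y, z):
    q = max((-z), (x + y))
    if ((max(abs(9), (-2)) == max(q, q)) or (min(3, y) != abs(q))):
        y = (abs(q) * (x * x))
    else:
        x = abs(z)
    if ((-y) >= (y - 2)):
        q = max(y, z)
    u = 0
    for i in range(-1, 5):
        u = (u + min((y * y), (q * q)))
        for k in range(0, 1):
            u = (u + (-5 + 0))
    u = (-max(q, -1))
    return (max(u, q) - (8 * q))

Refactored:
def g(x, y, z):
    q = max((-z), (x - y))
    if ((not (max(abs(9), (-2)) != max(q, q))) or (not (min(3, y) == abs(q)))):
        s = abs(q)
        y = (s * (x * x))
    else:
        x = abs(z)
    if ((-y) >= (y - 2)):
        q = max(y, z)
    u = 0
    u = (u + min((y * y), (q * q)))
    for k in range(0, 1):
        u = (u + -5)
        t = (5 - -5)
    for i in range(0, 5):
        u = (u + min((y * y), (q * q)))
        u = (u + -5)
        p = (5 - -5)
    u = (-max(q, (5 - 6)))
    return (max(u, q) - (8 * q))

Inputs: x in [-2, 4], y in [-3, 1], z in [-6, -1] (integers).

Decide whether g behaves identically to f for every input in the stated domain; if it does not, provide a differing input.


Evaluate both at x=-1, y=-3, z=-1.
f: q=1, then ((max(abs(9), (-2)) == max(q, q)) or (min(3, y) != abs(q))) is true, then y=1, then ((-y) >= (y - 2)) is true, then q=1, then u=0, then (i=-1), then u=1, then (k=0), then u=-4, then (i=0), then u=-3, then (k=0), then u=-8, then (i=1), then u=-7, then (k=0), then u=-12, then (i=2), then u=-11, then (k=0), then u=-16, then (i=3), then u=-15, then (k=0), then u=-20, then (i=4), then u=-19, then (k=0), then u=-24, then u=-1, then returns -7
g: q=2, then ((not (max(abs(9), (-2)) != max(q, q))) or (not (min(3, y) == abs(q)))) is true, then s=2, then y=2, then ((-y) >= (y - 2)) is false, then u=0, then u=4, then (k=0), then u=-1, then t=10, then (i=0), then u=3, then u=-2, then p=10, then (i=1), then u=2, then u=-3, then p=10, then (i=2), then u=1, then u=-4, then p=10, then (i=3), then u=0, then u=-5, then p=10, then (i=4), then u=-1, then u=-6, then p=10, then u=-2, then returns -14
-7 != -14, so the rewrite changes behavior.
verdict: not equivalent; witness: x=-1, y=-3, z=-1


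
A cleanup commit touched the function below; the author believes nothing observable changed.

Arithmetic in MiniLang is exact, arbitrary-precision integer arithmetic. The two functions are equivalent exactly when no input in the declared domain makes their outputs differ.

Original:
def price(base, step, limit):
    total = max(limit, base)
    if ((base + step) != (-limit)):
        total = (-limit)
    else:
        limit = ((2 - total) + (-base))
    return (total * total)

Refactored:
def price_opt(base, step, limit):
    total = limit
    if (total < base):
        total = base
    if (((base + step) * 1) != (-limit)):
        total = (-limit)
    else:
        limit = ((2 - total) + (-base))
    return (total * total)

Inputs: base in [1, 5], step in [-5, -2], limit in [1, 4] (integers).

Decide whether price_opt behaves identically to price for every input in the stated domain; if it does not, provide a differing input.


Comparing the listings, the differences include: statement counts differ, plus comparison usage differs, plus constant usage differs, plus min/max/abs usage differs, plus arithmetic usage differs, plus branching structure differs.
Spot check at base=5, step=-2, limit=3 — price: total := 5 | ((base + step) != (-limit)): true | total := -3 | result 9. price_opt: total := 3 | (total < base): true | total := 5 | (((base + step) * 1) != (-limit)): true | total := -3 | result 9. Both give 9.
Every one of the 80 inputs gives matching results.
verdict: equivalent


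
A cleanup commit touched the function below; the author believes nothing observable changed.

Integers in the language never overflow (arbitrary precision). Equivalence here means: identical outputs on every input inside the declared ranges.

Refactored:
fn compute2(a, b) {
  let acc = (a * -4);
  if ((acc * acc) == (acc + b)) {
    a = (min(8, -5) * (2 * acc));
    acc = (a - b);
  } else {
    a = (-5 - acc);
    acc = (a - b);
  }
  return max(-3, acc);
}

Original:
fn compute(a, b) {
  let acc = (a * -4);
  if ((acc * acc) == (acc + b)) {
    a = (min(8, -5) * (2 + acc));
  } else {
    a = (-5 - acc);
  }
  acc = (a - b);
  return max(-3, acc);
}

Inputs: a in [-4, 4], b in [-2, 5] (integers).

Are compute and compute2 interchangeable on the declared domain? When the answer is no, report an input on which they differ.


At a=0, b=0: compute gives -3, compute2 gives 0.
verdict: not equivalent; witness: a=0, b=0


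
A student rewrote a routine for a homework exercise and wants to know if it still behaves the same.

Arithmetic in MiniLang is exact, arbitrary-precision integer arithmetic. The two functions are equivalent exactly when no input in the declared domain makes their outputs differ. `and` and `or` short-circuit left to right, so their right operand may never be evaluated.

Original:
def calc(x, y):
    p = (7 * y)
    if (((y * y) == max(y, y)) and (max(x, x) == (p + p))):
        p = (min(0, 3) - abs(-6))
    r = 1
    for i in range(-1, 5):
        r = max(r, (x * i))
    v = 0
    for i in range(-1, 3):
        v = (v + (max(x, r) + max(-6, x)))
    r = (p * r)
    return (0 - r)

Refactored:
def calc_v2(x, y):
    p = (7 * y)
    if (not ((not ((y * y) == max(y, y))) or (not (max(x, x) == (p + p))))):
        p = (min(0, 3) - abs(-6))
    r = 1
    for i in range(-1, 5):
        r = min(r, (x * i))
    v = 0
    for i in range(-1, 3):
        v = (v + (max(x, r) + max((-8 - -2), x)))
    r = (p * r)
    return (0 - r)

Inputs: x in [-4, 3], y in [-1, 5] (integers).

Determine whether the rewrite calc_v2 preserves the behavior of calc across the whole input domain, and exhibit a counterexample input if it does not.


There is a counterexample at x=-4, y=-1: 28 on one side, -112 on the other.
calc: p = -7; (((y * y) == max(y, y)) and (max(x, x) == (p + p))) -> false; r = 1; [i=-1]; r = 4; [i=0]; r = 4; [i=1]; r = 4; [i=2]; r = 4; [i=3]; r = 4; [i=4]; r = 4; v = 0; [i=-1]; v = 0; [i=0]; v = 0; [i=1]; v = 0; [i=2]; v = 0; r = -28; return 28
calc_v2: p = -7; (not ((not ((y * y) == max(y, y))) or (not (max(x, x) == (p + p))))) -> false; r = 1; [i=-1]; r = 1; [i=0]; r = 0; [i=1]; r = -4; [i=2]; r = -8; [i=3]; r = -12; [i=4]; r = -16; v = 0; [i=-1]; v = -8; [i=0]; v = -16; [i=1]; v = -24; [i=2]; v = -32; r = 112; return -112
verdict: not equivalent; witness: x=-4, y=-1


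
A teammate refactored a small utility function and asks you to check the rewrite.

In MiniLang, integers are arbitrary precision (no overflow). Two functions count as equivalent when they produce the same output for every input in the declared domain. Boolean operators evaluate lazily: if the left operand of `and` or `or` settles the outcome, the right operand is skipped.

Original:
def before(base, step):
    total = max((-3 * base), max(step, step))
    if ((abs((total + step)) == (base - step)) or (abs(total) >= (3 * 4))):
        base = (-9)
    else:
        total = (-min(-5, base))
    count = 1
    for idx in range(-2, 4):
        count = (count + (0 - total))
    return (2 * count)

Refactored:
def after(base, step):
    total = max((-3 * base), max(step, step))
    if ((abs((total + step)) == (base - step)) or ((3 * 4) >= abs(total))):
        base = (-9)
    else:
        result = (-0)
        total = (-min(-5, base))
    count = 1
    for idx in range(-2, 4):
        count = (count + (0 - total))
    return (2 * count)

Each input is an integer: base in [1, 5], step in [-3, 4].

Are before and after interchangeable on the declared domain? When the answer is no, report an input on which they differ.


Run the pair on base=1, step=-3.
before: total becomes -3; next ((abs((total + step)) == (base - step)) or (abs(total) >= (3 * 4))) evaluates to false; next total becomes 5; next count becomes 1; next at idx=-2:; next count becomes -4; next at idx=-1:; next count becomes -9; next at idx=0:; next count becomes -14; next at idx=1:; next count becomes -19; next at idx=2:; next count becomes -24; next at idx=3:; next count becomes -29; next final value -58
after: total becomes -3; next ((abs((total + step)) == (base - step)) or ((3 * 4) >= abs(total))) evaluates to true; next base becomes -9; next count becomes 1; next at idx=-2:; next count becomes 4; next at idx=-1:; next count becomes 7; next at idx=0:; next count becomes 10; next at idx=1:; next count becomes 13; next at idx=2:; next count becomes 16; next at idx=3:; next count becomes 19; next final value 38
-58 vs 38 — the two versions disagree here.
verdict: not equivalent; witness: base=1, step=-3
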